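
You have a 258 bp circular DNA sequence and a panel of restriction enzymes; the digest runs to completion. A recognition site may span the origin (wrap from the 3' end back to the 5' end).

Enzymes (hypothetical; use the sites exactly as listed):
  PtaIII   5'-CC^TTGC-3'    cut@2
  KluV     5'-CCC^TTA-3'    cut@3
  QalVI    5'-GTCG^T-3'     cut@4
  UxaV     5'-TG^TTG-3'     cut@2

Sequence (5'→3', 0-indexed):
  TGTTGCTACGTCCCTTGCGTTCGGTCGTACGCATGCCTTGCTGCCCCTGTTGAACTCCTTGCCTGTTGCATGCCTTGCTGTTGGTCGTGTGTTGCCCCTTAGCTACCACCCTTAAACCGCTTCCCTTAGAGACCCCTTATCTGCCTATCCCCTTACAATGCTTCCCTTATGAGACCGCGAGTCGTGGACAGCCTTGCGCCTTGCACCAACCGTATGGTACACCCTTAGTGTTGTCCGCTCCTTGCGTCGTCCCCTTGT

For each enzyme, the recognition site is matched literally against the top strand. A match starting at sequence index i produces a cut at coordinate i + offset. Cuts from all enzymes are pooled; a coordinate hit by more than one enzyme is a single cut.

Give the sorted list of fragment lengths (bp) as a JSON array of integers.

Per-enzyme occurrences:
  PtaIII CCTTGC/2: at [12, 35, 56, 72, 191, 198, 239] ⇒ [14, 37, 58, 74, 193, 200, 241]
  KluV CCCTTA/3: at [95, 108, 122, 133, 149, 163, 221] ⇒ [98, 111, 125, 136, 152, 166, 224]
  QalVI GTCGT/4: at [23, 83, 180, 245] ⇒ [27, 87, 184, 249]
  UxaV TGTTG/2: at [0, 47, 63, 78, 89, 228, 255] ⇒ [2, 49, 65, 80, 91, 230, 257]

All cut coordinates (distinct, sorted): [2, 14, 27, 37, 49, 58, 65, 74, 80, 87, 91, 98, 111, 125, 136, 152, 166, 184, 193, 200, 224, 230, 241, 249, 257]

Fragment lengths:
  2→14: 12 bp
  14→27: 13 bp
  27→37: 10 bp
  37→49: 12 bp
  49→58: 9 bp
  58→65: 7 bp
  65→74: 9 bp
  74→80: 6 bp
  80→87: 7 bp
  87→91: 4 bp
  91→98: 7 bp
  98→111: 13 bp
  111→125: 14 bp
  125→136: 11 bp
  136→152: 16 bp
  152→166: 14 bp
  166→184: 18 bp
  184→193: 9 bp
  193→200: 7 bp
  200→224: 24 bp
  224→230: 6 bp
  230→241: 11 bp
  241→249: 8 bp
  249→257: 8 bp
  257→2 (wrap): 258-257+2 = 3 bp

[3,4,6,6,7,7,7,7,8,8,9,9,9,10,11,11,12,12,13,13,14,14,16,18,24]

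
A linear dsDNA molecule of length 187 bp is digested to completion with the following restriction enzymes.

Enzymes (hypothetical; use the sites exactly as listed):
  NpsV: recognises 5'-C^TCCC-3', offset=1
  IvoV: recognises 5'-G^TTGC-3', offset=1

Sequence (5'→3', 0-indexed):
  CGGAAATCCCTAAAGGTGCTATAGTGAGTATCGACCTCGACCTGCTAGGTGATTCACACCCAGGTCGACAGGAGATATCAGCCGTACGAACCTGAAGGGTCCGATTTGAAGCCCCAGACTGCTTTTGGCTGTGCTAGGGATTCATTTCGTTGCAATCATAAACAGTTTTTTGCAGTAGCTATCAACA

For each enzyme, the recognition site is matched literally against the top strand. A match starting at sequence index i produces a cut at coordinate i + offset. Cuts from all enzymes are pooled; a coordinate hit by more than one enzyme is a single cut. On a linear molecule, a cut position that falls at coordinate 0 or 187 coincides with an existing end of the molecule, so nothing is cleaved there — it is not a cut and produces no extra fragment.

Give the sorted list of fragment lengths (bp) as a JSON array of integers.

Site scan:
  NpsV (CTCCC, off=1): no sites
  IvoV GTTGC/1: at [148] ⇒ [149]

Pooled cuts: [149]

Fragments:
  [0,149): 149 bp
  [149,187): 38 bp

[38,149]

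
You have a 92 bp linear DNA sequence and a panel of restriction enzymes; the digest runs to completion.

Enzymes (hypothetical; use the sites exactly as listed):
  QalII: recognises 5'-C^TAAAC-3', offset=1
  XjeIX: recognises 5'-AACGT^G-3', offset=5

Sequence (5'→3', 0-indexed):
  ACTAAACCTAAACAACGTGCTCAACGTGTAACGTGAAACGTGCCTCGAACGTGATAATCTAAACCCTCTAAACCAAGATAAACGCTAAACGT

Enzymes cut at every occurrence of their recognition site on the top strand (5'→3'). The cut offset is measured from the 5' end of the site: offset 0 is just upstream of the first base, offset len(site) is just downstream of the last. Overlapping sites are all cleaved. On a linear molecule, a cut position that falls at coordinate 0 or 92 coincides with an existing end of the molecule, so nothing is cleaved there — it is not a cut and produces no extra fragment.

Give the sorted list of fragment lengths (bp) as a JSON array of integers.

Scan for sites:
  QalII (CTAAAC, off=1): starts [1, 7, 58, 67, 84] → cuts [2, 8, 59, 68, 85]
  XjeIX (AACGTG, off=5): starts [13, 22, 29, 36, 47] → cuts [18, 27, 34, 41, 52]

All cut coordinates (distinct, sorted): [2, 8, 18, 27, 34, 41, 52, 59, 68, 85]

Fragment lengths:
  [0,2): 2 bp
  [2,8): 6 bp
  [8,18): 10 bp
  [18,27): 9 bp
  [27,34): 7 bp
  [34,41): 7 bp
  [41,52): 11 bp
  [52,59): 7 bp
  [59,68): 9 bp
  [68,85): 17 bp
  [85,92): 7 bp

[2,6,7,7,7,7,9,9,10,11,17]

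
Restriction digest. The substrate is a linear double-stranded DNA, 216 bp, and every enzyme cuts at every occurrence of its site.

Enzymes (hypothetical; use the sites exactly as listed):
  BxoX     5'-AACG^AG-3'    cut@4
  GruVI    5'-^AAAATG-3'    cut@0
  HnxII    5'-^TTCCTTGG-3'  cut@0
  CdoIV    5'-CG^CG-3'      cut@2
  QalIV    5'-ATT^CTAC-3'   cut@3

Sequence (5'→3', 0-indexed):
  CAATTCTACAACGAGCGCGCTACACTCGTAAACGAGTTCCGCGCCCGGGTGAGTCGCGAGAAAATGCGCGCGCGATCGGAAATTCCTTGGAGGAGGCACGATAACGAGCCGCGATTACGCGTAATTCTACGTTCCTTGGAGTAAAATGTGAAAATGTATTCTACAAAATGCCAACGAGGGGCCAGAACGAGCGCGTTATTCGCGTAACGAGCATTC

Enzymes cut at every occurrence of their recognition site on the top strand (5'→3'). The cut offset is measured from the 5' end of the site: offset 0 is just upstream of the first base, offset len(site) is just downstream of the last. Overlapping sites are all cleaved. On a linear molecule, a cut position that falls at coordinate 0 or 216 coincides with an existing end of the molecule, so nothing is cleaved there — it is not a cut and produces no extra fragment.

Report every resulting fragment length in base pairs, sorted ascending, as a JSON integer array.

[2,2,4,4,4,4,5,5,5,7,7,7,7,8,8,8,8,9,10,10,11,12,13,15,17,24]

Per-enzyme occurrences:
  BxoX (AACGAG, off=4): starts [9, 30, 102, 172, 185, 205] → cuts [13, 34, 106, 176, 189, 209]
  GruVI (AAAATG, off=0): starts [60, 142, 150, 164] → cuts [60, 142, 150, 164]
  HnxII (TTCCTTGG, off=0): starts [82, 131] → cuts [82, 131]
  CdoIV (CGCG, off=2): starts [15, 39, 54, 66, 68, 70, 109, 117, 191, 200] → cuts [17, 41, 56, 68, 70, 72, 111, 119, 193, 202]
  QalIV (ATTCTAC, off=3): starts [2, 123, 157] → cuts [5, 126, 160]

All cut coordinates (distinct, sorted): [5, 13, 17, 34, 41, 56, 60, 68, 70, 72, 82, 106, 111, 119, 126, 131, 142, 150, 160, 164, 176, 189, 193, 202, 209]

Fragments:
  [0,5): 5 bp
  [5,13): 8 bp
  [13,17): 4 bp
  [17,34): 17 bp
  [34,41): 7 bp
  [41,56): 15 bp
  [56,60): 4 bp
  [60,68): 8 bp
  [68,70): 2 bp
  [70,72): 2 bp
  [72,82): 10 bp
  [82,106): 24 bp
  [106,111): 5 bp
  [111,119): 8 bp
  [119,126): 7 bp
  [126,131): 5 bp
  [131,142): 11 bp
  [142,150): 8 bp
  [150,160): 10 bp
  [160,164): 4 bp
  [164,176): 12 bp
  [176,189): 13 bp
  [189,193): 4 bp
  [193,202): 9 bp
  [202,209): 7 bp
  [209,216): 7 bp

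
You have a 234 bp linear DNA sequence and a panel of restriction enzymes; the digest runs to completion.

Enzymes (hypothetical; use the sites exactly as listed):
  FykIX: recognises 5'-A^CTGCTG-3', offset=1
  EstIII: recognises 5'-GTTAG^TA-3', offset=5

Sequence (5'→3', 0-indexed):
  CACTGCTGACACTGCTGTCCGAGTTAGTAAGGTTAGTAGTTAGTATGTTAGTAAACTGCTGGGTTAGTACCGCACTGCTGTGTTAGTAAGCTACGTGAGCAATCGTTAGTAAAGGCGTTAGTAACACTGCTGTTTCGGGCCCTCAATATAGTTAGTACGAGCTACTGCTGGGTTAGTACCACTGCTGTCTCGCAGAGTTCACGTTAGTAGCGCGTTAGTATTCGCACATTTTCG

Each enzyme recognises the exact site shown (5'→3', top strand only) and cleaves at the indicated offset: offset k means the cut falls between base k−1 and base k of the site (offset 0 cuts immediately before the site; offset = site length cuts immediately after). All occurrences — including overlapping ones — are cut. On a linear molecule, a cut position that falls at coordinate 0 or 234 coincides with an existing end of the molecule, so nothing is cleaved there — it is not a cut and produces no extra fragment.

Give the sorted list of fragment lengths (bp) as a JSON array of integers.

Per-enzyme occurrences:
  FykIX ACTGCTG/1: at [1, 10, 54, 73, 125, 163, 180] ⇒ [2, 11, 55, 74, 126, 164, 181]
  EstIII GTTAGTA/5: at [22, 31, 38, 46, 62, 81, 104, 116, 150, 171, 202, 213] ⇒ [27, 36, 43, 51, 67, 86, 109, 121, 155, 176, 207, 218]

All cut coordinates (distinct, sorted): [2, 11, 27, 36, 43, 51, 55, 67, 74, 86, 109, 121, 126, 155, 164, 176, 181, 207, 218]

Fragment lengths:
  [0,2): 2 bp
  [2,11): 9 bp
  [11,27): 16 bp
  [27,36): 9 bp
  [36,43): 7 bp
  [43,51): 8 bp
  [51,55): 4 bp
  [55,67): 12 bp
  [67,74): 7 bp
  [74,86): 12 bp
  [86,109): 23 bp
  [109,121): 12 bp
  [121,126): 5 bp
  [126,155): 29 bp
  [155,164): 9 bp
  [164,176): 12 bp
  [176,181): 5 bp
  [181,207): 26 bp
  [207,218): 11 bp
  [218,234): 16 bp

[2,4,5,5,7,7,8,9,9,9,11,12,12,12,12,16,16,23,26,29]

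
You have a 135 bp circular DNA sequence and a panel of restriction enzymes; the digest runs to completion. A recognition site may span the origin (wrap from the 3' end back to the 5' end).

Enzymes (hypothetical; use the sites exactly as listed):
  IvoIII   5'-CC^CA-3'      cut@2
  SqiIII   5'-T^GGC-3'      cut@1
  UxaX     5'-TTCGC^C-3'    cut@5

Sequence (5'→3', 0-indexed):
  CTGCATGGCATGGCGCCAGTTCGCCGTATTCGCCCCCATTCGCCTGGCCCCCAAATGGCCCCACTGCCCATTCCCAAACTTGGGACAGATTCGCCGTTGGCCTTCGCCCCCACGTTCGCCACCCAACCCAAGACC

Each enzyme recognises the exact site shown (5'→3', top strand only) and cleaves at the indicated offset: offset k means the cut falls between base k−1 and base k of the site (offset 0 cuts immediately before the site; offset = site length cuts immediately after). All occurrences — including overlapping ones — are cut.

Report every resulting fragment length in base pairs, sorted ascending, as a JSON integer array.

Scan for sites:
  IvoIII (CCCA, off=2): starts [34, 49, 59, 66, 72, 108, 121, 126] → cuts [36, 51, 61, 68, 74, 110, 123, 128]
  SqiIII (TGGC, off=1): starts [5, 10, 44, 55, 97] → cuts [6, 11, 45, 56, 98]
  UxaX (TTCGCC, off=5): starts [19, 28, 38, 89, 102, 114] → cuts [24, 33, 43, 94, 107, 119]

All cut coordinates (distinct, sorted): [6, 11, 24, 33, 36, 43, 45, 51, 56, 61, 68, 74, 94, 98, 107, 110, 119, 123, 128]

Fragments:
  6→11: 5 bp
  11→24: 13 bp
  24→33: 9 bp
  33→36: 3 bp
  36→43: 7 bp
  43→45: 2 bp
  45→51: 6 bp
  51→56: 5 bp
  56→61: 5 bp
  61→68: 7 bp
  68→74: 6 bp
  74→94: 20 bp
  94→98: 4 bp
  98→107: 9 bp
  107→110: 3 bp
  110→119: 9 bp
  119→123: 4 bp
  123→128: 5 bp
  128→6 (wrap): 135-128+6 = 13 bp

[2,3,3,4,4,5,5,5,5,6,6,7,7,9,9,9,13,13,20]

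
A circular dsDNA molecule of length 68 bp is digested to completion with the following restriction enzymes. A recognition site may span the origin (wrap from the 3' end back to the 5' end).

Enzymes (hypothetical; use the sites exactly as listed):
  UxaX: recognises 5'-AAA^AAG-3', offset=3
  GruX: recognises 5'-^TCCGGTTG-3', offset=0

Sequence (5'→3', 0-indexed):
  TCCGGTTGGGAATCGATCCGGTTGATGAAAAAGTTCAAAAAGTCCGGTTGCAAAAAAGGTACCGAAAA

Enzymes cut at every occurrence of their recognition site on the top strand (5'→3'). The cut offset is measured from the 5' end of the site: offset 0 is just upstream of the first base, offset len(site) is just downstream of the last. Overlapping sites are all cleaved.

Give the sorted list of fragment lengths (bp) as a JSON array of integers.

[3,9,13,13,14,16]

Scan for sites:
  UxaX AAAAAG/3: at [27, 36, 52] ⇒ [30, 39, 55]
  GruX TCCGGTTG/0: at [0, 16, 42] ⇒ [0, 16, 42]

All cut coordinates (distinct, sorted): [0, 16, 30, 39, 42, 55]

Fragment lengths:
  0→16: 16 bp
  16→30: 14 bp
  30→39: 9 bp
  39→42: 3 bp
  42→55: 13 bp
  55→0 (wrap): 68-55+0 = 13 bp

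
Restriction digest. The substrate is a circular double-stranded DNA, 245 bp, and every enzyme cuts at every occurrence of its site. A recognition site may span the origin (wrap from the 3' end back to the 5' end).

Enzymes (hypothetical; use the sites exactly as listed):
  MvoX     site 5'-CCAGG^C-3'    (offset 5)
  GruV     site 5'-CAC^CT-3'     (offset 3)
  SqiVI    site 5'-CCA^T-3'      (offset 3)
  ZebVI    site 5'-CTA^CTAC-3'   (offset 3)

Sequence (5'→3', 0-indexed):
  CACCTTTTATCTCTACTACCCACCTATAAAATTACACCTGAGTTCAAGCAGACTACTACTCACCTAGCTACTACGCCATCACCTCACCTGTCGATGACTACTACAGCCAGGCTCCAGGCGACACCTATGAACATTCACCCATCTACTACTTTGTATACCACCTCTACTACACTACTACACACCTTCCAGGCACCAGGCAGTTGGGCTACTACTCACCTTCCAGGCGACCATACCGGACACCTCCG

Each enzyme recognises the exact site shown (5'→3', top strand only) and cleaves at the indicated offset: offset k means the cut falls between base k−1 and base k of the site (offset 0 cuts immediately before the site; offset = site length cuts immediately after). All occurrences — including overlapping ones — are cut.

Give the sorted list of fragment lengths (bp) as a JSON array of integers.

[4,4,5,5,6,6,7,7,7,8,8,8,8,8,8,8,8,8,10,11,11,12,13,14,16,17,18]

Scan for sites:
  MvoX (CCAGGC, off=5): starts [106, 113, 185, 192, 219] → cuts [111, 118, 190, 197, 224]
  GruV (CACCT, off=3): starts [0, 20, 34, 60, 79, 84, 121, 158, 179, 213, 237] → cuts [3, 23, 37, 63, 82, 87, 124, 161, 182, 216, 240]
  SqiVI (CCAT, off=3): starts [75, 138, 227] → cuts [78, 141, 230]
  ZebVI (CTACTAC, off=3): starts [12, 52, 67, 97, 142, 163, 171, 205] → cuts [15, 55, 70, 100, 145, 166, 174, 208]

All cut coordinates (distinct, sorted): [3, 15, 23, 37, 55, 63, 70, 78, 82, 87, 100, 111, 118, 124, 141, 145, 161, 166, 174, 182, 190, 197, 208, 216, 224, 230, 240]

Fragments:
  3→15: 12 bp
  15→23: 8 bp
  23→37: 14 bp
  37→55: 18 bp
  55→63: 8 bp
  63→70: 7 bp
  70→78: 8 bp
  78→82: 4 bp
  82→87: 5 bp
  87→100: 13 bp
  100→111: 11 bp
  111→118: 7 bp
  118→124: 6 bp
  124→141: 17 bp
  141→145: 4 bp
  145→161: 16 bp
  161→166: 5 bp
  166→174: 8 bp
  174→182: 8 bp
  182→190: 8 bp
  190→197: 7 bp
  197→208: 11 bp
  208→216: 8 bp
  216→224: 8 bp
  224→230: 6 bp
  230→240: 10 bp
  240→3 (wrap): 245-240+3 = 8 bp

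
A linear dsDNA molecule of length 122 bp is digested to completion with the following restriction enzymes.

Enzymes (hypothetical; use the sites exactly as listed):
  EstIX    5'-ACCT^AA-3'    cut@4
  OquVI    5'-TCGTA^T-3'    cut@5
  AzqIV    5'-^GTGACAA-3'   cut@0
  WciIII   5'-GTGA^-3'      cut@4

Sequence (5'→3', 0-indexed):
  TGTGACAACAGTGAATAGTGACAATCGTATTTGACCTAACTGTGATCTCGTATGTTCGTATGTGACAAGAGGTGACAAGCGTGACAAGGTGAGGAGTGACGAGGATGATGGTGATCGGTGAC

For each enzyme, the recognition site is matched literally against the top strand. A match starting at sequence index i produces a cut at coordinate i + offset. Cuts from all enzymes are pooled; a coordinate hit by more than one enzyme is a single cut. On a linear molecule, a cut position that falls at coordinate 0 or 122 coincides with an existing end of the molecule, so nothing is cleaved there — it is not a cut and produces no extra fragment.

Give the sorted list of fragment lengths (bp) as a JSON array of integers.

Scan for sites:
  EstIX ACCTAA/4: at [33] ⇒ [37]
  OquVI TCGTAT/5: at [24, 47, 55] ⇒ [29, 52, 60]
  AzqIV GTGACAA/0: at [1, 17, 61, 71, 80] ⇒ [1, 17, 61, 71, 80]
  WciIII GTGA/4: at [1, 10, 17, 41, 61, 71, 80, 88, 95, 110, 117] ⇒ [5, 14, 21, 45, 65, 75, 84, 92, 99, 114, 121]

All cut coordinates (distinct, sorted): [1, 5, 14, 17, 21, 29, 37, 45, 52, 60, 61, 65, 71, 75, 80, 84, 92, 99, 114, 121]

Fragment lengths:
  [0,1): 1 bp
  [1,5): 4 bp
  [5,14): 9 bp
  [14,17): 3 bp
  [17,21): 4 bp
  [21,29): 8 bp
  [29,37): 8 bp
  [37,45): 8 bp
  [45,52): 7 bp
  [52,60): 8 bp
  [60,61): 1 bp
  [61,65): 4 bp
  [65,71): 6 bp
  [71,75): 4 bp
  [75,80): 5 bp
  [80,84): 4 bp
  [84,92): 8 bp
  [92,99): 7 bp
  [99,114): 15 bp
  [114,121): 7 bp
  [121,122): 1 bp

[1,1,1,3,4,4,4,4,4,5,6,7,7,7,8,8,8,8,8,9,15]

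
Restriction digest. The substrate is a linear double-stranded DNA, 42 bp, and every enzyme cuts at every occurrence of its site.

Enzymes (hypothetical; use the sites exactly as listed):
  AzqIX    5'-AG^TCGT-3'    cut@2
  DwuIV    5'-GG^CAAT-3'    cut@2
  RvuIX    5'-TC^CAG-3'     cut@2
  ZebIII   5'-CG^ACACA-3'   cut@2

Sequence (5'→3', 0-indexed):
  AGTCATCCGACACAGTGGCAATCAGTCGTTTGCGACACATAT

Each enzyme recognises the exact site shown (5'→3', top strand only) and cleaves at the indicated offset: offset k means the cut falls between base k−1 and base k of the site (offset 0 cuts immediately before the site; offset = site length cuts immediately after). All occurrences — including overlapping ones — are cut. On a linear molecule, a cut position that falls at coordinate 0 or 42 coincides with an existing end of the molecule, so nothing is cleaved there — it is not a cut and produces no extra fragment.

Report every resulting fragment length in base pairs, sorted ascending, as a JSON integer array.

[7,8,9,9,9]

Site scan:
  AzqIX AGTCGT/2: at [23] ⇒ [25]
  DwuIV GGCAAT/2: at [16] ⇒ [18]
  RvuIX (TCCAG, off=2): no sites
  ZebIII CGACACA/2: at [7, 32] ⇒ [9, 34]

All cut coordinates (distinct, sorted): [9, 18, 25, 34]

Fragments:
  [0,9): 9 bp
  [9,18): 9 bp
  [18,25): 7 bp
  [25,34): 9 bp
  [34,42): 8 bp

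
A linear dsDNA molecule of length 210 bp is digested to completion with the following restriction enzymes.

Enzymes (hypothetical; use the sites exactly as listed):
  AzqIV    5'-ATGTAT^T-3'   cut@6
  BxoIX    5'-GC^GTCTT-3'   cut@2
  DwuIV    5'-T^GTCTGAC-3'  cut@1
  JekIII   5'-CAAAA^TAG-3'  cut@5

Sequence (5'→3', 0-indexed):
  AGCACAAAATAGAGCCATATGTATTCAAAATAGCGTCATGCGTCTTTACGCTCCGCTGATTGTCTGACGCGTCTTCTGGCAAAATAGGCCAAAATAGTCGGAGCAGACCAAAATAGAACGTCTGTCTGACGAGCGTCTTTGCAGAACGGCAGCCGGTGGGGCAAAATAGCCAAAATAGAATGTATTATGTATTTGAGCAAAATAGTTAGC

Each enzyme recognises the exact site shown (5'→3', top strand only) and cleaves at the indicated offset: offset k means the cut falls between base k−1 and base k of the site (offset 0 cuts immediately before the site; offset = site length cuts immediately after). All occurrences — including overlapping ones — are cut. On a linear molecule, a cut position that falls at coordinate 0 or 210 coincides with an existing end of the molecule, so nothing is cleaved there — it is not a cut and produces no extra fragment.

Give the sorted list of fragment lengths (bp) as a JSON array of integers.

Per-enzyme occurrences:
  AzqIV (ATGTATT, off=6): starts [18, 179, 186] → cuts [24, 185, 192]
  BxoIX (GCGTCTT, off=2): starts [39, 68, 132] → cuts [41, 70, 134]
  DwuIV (TGTCTGAC, off=1): starts [60, 122] → cuts [61, 123]
  JekIII (CAAAATAG, off=5): starts [4, 25, 79, 89, 108, 161, 170, 197] → cuts [9, 30, 84, 94, 113, 166, 175, 202]

All cut coordinates (distinct, sorted): [9, 24, 30, 41, 61, 70, 84, 94, 113, 123, 134, 166, 175, 185, 192, 202]

Fragment lengths:
  [0,9): 9 bp
  [9,24): 15 bp
  [24,30): 6 bp
  [30,41): 11 bp
  [41,61): 20 bp
  [61,70): 9 bp
  [70,84): 14 bp
  [84,94): 10 bp
  [94,113): 19 bp
  [113,123): 10 bp
  [123,134): 11 bp
  [134,166): 32 bp
  [166,175): 9 bp
  [175,185): 10 bp
  [185,192): 7 bp
  [192,202): 10 bp
  [202,210): 8 bp

[6,7,8,9,9,9,10,10,10,10,11,11,14,15,19,20,32]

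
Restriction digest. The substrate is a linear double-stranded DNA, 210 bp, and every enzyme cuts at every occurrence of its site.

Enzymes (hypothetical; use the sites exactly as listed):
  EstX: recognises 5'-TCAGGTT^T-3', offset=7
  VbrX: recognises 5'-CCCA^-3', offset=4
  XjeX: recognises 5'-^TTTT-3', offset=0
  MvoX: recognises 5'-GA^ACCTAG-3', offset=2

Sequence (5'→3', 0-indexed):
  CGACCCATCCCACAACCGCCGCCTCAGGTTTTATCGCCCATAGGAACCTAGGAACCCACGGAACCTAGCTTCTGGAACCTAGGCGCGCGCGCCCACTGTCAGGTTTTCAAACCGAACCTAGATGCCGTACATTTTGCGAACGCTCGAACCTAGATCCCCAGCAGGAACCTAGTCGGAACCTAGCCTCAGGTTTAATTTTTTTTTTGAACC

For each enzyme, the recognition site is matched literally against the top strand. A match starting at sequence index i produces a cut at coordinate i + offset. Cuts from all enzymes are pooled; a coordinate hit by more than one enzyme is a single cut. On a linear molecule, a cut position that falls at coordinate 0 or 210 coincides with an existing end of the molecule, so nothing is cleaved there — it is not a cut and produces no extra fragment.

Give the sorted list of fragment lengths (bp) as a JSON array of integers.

Site scan:
  EstX (TCAGGTTT, off=7): starts [23, 98, 185] → cuts [30, 105, 192]
  VbrX (CCCA, off=4): starts [3, 8, 36, 54, 91, 156] → cuts [7, 12, 40, 58, 95, 160]
  XjeX (TTTT, off=0): starts [28, 103, 131, 195, 196, 197, 198, 199, 200, 201] → cuts [28, 103, 131, 195, 196, 197, 198, 199, 200, 201]
  MvoX (GAACCTAG, off=2): starts [43, 60, 74, 113, 145, 164, 175] → cuts [45, 62, 76, 115, 147, 166, 177]

All cut coordinates (distinct, sorted): [7, 12, 28, 30, 40, 45, 58, 62, 76, 95, 103, 105, 115, 131, 147, 160, 166, 177, 192, 195, 196, 197, 198, 199, 200, 201]

Fragment lengths:
  [0,7): 7 bp
  [7,12): 5 bp
  [12,28): 16 bp
  [28,30): 2 bp
  [30,40): 10 bp
  [40,45): 5 bp
  [45,58): 13 bp
  [58,62): 4 bp
  [62,76): 14 bp
  [76,95): 19 bp
  [95,103): 8 bp
  [103,105): 2 bp
  [105,115): 10 bp
  [115,131): 16 bp
  [131,147): 16 bp
  [147,160): 13 bp
  [160,166): 6 bp
  [166,177): 11 bp
  [177,192): 15 bp
  [192,195): 3 bp
  [195,196): 1 bp
  [196,197): 1 bp
  [197,198): 1 bp
  [198,199): 1 bp
  [199,200): 1 bp
  [200,201): 1 bp
  [201,210): 9 bp

[1,1,1,1,1,1,2,2,3,4,5,5,6,7,8,9,10,10,11,13,13,14,15,16,16,16,19]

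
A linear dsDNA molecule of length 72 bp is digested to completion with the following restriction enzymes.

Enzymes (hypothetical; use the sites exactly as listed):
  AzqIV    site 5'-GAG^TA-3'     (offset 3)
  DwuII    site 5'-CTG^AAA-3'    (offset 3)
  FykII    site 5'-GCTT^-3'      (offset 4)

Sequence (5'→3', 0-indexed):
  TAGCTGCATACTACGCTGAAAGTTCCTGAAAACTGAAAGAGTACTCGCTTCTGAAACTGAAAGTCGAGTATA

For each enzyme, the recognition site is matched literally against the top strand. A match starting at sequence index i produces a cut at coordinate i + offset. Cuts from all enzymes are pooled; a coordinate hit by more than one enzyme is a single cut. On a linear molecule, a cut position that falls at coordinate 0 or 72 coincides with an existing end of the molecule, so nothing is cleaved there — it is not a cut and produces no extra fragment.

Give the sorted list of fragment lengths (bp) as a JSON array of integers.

[3,4,6,6,7,9,9,10,18]

Scan for sites:
  AzqIV (GAGTA, off=3): starts [38, 65] → cuts [41, 68]
  DwuII (CTGAAA, off=3): starts [15, 25, 32, 50, 56] → cuts [18, 28, 35, 53, 59]
  FykII (GCTT, off=4): starts [46] → cuts [50]

Pooled cuts: [18, 28, 35, 41, 50, 53, 59, 68]

Fragment lengths:
  [0,18): 18 bp
  [18,28): 10 bp
  [28,35): 7 bp
  [35,41): 6 bp
  [41,50): 9 bp
  [50,53): 3 bp
  [53,59): 6 bp
  [59,68): 9 bp
  [68,72): 4 bp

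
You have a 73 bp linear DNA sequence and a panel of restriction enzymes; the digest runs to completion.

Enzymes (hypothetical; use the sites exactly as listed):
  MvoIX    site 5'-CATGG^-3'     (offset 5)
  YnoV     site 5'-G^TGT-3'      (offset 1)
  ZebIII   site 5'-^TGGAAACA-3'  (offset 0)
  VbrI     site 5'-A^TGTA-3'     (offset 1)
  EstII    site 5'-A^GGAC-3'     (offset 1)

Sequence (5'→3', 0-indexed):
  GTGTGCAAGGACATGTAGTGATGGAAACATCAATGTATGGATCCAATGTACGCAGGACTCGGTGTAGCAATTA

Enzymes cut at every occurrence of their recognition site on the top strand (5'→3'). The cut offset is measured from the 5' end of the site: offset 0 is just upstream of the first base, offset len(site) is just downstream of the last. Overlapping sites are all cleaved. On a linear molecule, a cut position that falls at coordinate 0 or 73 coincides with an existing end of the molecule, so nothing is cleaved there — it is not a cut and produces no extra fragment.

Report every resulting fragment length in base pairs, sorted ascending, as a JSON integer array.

[1,5,7,8,8,8,11,12,13]

Per-enzyme occurrences:
  MvoIX (CATGG, off=5): no sites
  YnoV (GTGT, off=1): starts [0, 61] → cuts [1, 62]
  ZebIII (TGGAAACA, off=0): starts [21] → cuts [21]
  VbrI (ATGTA, off=1): starts [12, 32, 45] → cuts [13, 33, 46]
  EstII (AGGAC, off=1): starts [7, 53] → cuts [8, 54]

All cut coordinates (distinct, sorted): [1, 8, 13, 21, 33, 46, 54, 62]

Fragments:
  [0,1): 1 bp
  [1,8): 7 bp
  [8,13): 5 bp
  [13,21): 8 bp
  [21,33): 12 bp
  [33,46): 13 bp
  [46,54): 8 bp
  [54,62): 8 bp
  [62,73): 11 bp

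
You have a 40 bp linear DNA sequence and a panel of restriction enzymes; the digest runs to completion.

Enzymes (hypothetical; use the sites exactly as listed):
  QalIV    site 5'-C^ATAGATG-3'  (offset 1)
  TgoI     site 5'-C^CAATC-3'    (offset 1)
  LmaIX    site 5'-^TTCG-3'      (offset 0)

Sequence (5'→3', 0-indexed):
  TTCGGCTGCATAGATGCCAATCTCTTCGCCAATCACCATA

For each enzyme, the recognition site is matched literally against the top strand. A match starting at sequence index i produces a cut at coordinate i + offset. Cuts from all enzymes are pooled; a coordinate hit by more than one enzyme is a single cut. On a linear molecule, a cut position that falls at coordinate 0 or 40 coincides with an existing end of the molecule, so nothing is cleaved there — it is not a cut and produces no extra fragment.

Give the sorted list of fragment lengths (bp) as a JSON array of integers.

[5,7,8,9,11]

Site scan:
  QalIV (CATAGATG, off=1): starts [8] → cuts [9]
  TgoI (CCAATC, off=1): starts [16, 28] → cuts [17, 29]
  LmaIX (TTCG, off=0): starts [0, 24] → cuts [24] (position 0 is a terminus of the linear molecule — no cut)

Pooled cuts: [9, 17, 24, 29]

Fragment lengths:
  [0,9): 9 bp
  [9,17): 8 bp
  [17,24): 7 bp
  [24,29): 5 bp
  [29,40): 11 bp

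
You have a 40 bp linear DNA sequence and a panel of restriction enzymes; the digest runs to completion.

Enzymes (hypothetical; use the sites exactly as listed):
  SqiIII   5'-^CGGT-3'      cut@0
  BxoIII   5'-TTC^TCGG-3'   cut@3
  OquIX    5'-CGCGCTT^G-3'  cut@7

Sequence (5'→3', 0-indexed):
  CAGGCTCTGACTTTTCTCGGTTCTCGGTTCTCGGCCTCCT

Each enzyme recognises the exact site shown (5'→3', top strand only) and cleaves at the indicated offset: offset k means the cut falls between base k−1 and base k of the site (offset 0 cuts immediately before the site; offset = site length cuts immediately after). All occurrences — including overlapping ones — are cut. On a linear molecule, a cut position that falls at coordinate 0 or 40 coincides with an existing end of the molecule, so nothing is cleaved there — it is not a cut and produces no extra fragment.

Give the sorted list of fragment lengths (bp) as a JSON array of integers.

Scan for sites:
  SqiIII (CGGT, off=0): starts [17, 24] → cuts [17, 24]
  BxoIII (TTCTCGG, off=3): starts [13, 20, 27] → cuts [16, 23, 30]
  OquIX (CGCGCTTG, off=7): no sites

All cut coordinates (distinct, sorted): [16, 17, 23, 24, 30]

Fragment lengths:
  [0,16): 16 bp
  [16,17): 1 bp
  [17,23): 6 bp
  [23,24): 1 bp
  [24,30): 6 bp
  [30,40): 10 bp

[1,1,6,6,10,16]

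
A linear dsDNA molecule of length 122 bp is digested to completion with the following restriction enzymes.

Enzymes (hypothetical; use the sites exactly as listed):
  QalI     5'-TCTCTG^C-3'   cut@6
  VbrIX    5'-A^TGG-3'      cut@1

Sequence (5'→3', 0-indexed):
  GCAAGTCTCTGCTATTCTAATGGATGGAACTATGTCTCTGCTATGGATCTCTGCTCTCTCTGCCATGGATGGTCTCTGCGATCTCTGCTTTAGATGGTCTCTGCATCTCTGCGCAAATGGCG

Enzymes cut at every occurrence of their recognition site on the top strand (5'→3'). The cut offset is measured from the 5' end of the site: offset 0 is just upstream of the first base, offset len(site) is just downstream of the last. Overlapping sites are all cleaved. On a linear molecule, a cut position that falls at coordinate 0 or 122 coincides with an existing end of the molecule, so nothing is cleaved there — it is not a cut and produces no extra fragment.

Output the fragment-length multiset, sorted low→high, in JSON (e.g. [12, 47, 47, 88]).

[3,3,4,4,5,6,7,8,9,9,9,9,9,10,11,16]

Scan for sites:
  QalI TCTCTGC/6: at [5, 34, 47, 56, 72, 81, 97, 105] ⇒ [11, 40, 53, 62, 78, 87, 103, 111]
  VbrIX ATGG/1: at [19, 23, 42, 64, 68, 93, 116] ⇒ [20, 24, 43, 65, 69, 94, 117]

All cut coordinates (distinct, sorted): [11, 20, 24, 40, 43, 53, 62, 65, 69, 78, 87, 94, 103, 111, 117]

Fragment lengths:
  [0,11): 11 bp
  [11,20): 9 bp
  [20,24): 4 bp
  [24,40): 16 bp
  [40,43): 3 bp
  [43,53): 10 bp
  [53,62): 9 bp
  [62,65): 3 bp
  [65,69): 4 bp
  [69,78): 9 bp
  [78,87): 9 bp
  [87,94): 7 bp
  [94,103): 9 bp
  [103,111): 8 bp
  [111,117): 6 bp
  [117,122): 5 bp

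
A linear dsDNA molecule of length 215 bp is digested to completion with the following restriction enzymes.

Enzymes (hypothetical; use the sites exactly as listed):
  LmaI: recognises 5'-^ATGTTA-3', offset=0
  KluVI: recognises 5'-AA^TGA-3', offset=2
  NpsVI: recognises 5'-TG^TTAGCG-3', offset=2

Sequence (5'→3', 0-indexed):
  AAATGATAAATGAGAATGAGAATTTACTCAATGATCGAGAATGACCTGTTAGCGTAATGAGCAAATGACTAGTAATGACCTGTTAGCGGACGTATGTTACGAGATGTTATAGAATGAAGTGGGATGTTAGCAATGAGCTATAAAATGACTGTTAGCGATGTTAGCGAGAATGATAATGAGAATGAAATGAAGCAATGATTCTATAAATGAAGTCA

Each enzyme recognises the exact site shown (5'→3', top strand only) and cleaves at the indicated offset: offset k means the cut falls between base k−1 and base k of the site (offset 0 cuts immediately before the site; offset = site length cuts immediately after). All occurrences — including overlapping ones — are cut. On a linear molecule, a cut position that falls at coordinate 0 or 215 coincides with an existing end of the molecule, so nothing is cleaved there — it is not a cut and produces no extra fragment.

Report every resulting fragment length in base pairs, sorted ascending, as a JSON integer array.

Per-enzyme occurrences:
  LmaI ATGTTA/0: at [93, 103, 123, 157] ⇒ [93, 103, 123, 157]
  KluVI AATGA/2: at [1, 8, 14, 29, 39, 55, 63, 73, 112, 131, 143, 168, 174, 180, 185, 193, 205] ⇒ [3, 10, 16, 31, 41, 57, 65, 75, 114, 133, 145, 170, 176, 182, 187, 195, 207]
  NpsVI TGTTAGCG/2: at [46, 80, 149, 158] ⇒ [48, 82, 151, 160]

All cut coordinates (distinct, sorted): [3, 10, 16, 31, 41, 48, 57, 65, 75, 82, 93, 103, 114, 123, 133, 145, 151, 157, 160, 170, 176, 182, 187, 195, 207]

Fragments:
  [0,3): 3 bp
  [3,10): 7 bp
  [10,16): 6 bp
  [16,31): 15 bp
  [31,41): 10 bp
  [41,48): 7 bp
  [48,57): 9 bp
  [57,65): 8 bp
  [65,75): 10 bp
  [75,82): 7 bp
  [82,93): 11 bp
  [93,103): 10 bp
  [103,114): 11 bp
  [114,123): 9 bp
  [123,133): 10 bp
  [133,145): 12 bp
  [145,151): 6 bp
  [151,157): 6 bp
  [157,160): 3 bp
  [160,170): 10 bp
  [170,176): 6 bp
  [176,182): 6 bp
  [182,187): 5 bp
  [187,195): 8 bp
  [195,207): 12 bp
  [207,215): 8 bp

[3,3,5,6,6,6,6,6,7,7,7,8,8,8,9,9,10,10,10,10,10,11,11,12,12,15]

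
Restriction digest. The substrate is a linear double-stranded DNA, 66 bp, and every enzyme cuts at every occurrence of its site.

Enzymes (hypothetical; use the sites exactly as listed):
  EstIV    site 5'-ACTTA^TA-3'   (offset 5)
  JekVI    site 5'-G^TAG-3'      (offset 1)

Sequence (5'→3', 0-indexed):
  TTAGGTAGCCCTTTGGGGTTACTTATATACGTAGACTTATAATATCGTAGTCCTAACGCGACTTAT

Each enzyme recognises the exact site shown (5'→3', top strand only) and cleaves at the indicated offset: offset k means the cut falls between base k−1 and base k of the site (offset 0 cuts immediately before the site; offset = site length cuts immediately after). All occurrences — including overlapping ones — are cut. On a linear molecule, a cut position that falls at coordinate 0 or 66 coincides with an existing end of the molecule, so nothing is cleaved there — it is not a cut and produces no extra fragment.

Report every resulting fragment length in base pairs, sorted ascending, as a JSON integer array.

[5,6,8,8,19,20]

Site scan:
  EstIV ACTTATA/5: at [20, 34] ⇒ [25, 39]
  JekVI GTAG/1: at [4, 30, 46] ⇒ [5, 31, 47]

All cut coordinates (distinct, sorted): [5, 25, 31, 39, 47]

Fragments:
  [0,5): 5 bp
  [5,25): 20 bp
  [25,31): 6 bp
  [31,39): 8 bp
  [39,47): 8 bp
  [47,66): 19 bp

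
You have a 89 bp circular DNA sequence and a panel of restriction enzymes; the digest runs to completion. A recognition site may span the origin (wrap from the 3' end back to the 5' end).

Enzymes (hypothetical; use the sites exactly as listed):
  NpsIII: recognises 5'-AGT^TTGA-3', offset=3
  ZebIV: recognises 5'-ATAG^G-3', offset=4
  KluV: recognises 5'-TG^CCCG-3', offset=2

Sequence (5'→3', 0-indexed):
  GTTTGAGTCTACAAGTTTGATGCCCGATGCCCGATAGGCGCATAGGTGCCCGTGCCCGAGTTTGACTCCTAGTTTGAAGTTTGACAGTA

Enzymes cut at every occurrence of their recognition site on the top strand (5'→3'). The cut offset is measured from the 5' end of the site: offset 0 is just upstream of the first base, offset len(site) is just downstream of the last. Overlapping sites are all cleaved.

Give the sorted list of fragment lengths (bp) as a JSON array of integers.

Site scan:
  NpsIII (AGTTTGA, off=3): starts [13, 58, 70, 77, 88] → cuts [2, 16, 61, 73, 80]
  ZebIV (ATAGG, off=4): starts [33, 41] → cuts [37, 45]
  KluV (TGCCCG, off=2): starts [20, 27, 46, 52] → cuts [22, 29, 48, 54]

All cut coordinates (distinct, sorted): [2, 16, 22, 29, 37, 45, 48, 54, 61, 73, 80]

Fragment lengths:
  2→16: 14 bp
  16→22: 6 bp
  22→29: 7 bp
  29→37: 8 bp
  37→45: 8 bp
  45→48: 3 bp
  48→54: 6 bp
  54→61: 7 bp
  61→73: 12 bp
  73→80: 7 bp
  80→2 (wrap): 89-80+2 = 11 bp

[3,6,6,7,7,7,8,8,11,12,14]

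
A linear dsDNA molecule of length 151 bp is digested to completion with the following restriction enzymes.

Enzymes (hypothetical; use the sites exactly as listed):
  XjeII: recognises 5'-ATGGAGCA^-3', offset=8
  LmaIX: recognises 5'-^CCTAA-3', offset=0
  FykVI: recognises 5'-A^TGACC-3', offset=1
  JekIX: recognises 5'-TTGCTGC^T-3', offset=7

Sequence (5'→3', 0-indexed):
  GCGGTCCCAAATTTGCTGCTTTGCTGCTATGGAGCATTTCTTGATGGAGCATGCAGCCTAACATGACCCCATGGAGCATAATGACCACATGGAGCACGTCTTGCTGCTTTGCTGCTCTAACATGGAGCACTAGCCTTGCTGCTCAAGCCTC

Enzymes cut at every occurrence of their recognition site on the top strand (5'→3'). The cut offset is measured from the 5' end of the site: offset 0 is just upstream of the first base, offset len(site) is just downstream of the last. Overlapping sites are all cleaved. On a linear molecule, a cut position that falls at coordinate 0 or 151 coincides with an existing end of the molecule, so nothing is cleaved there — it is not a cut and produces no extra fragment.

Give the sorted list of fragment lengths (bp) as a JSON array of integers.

[3,5,7,8,8,9,9,11,13,14,15,15,15,19]

Per-enzyme occurrences:
  XjeII (ATGGAGCA, off=8): starts [28, 43, 70, 88, 121] → cuts [36, 51, 78, 96, 129]
  LmaIX (CCTAA, off=0): starts [56] → cuts [56]
  FykVI (ATGACC, off=1): starts [62, 80] → cuts [63, 81]
  JekIX (TTGCTGCT, off=7): starts [12, 20, 100, 108, 135] → cuts [19, 27, 107, 115, 142]

Pooled cuts: [19, 27, 36, 51, 56, 63, 78, 81, 96, 107, 115, 129, 142]

Fragments:
  [0,19): 19 bp
  [19,27): 8 bp
  [27,36): 9 bp
  [36,51): 15 bp
  [51,56): 5 bp
  [56,63): 7 bp
  [63,78): 15 bp
  [78,81): 3 bp
  [81,96): 15 bp
  [96,107): 11 bp
  [107,115): 8 bp
  [115,129): 14 bp
  [129,142): 13 bp
  [142,151): 9 bp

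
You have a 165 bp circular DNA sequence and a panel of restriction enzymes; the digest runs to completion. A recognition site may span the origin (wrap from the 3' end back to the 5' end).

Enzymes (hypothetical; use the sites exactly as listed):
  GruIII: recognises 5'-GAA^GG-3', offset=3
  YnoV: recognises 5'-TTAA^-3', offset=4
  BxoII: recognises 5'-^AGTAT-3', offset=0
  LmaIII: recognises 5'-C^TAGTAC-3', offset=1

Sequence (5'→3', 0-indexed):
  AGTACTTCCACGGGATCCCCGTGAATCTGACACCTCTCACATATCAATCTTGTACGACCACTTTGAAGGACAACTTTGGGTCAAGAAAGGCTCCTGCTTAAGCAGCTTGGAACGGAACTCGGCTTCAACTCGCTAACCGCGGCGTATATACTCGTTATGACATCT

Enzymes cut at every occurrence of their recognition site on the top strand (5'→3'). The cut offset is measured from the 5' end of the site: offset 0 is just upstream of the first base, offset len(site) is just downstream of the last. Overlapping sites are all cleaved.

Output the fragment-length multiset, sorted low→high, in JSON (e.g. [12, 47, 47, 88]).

Per-enzyme occurrences:
  GruIII GAAGG/3: at [64] ⇒ [67]
  YnoV TTAA/4: at [97] ⇒ [101]
  BxoII (AGTAT, off=0): no sites
  LmaIII CTAGTAC/1: at [163] ⇒ [164]

Pooled cuts: [67, 101, 164]

Fragment lengths:
  67→101: 34 bp
  101→164: 63 bp
  164→67 (wrap): 165-164+67 = 68 bp

[34,63,68]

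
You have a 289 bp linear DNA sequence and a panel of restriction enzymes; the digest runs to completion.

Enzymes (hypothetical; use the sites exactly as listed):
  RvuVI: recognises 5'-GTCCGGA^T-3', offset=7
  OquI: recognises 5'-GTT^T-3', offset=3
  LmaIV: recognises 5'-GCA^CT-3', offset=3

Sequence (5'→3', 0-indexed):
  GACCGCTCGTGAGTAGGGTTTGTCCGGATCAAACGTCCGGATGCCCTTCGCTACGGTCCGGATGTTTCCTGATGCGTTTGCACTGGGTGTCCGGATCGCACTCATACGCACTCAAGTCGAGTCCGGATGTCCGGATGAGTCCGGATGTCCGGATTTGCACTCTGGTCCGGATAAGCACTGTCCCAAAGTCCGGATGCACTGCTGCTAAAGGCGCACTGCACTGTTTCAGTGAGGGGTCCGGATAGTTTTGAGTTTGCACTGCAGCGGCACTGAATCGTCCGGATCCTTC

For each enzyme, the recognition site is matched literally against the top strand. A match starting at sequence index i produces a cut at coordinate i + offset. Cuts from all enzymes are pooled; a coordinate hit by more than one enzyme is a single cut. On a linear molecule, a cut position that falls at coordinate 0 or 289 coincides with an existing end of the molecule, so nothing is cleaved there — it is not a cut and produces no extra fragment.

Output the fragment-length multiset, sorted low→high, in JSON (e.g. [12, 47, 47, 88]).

Scan for sites:
  RvuVI GTCCGGAT/7: at [21, 34, 55, 88, 120, 128, 138, 146, 164, 187, 235, 276] ⇒ [28, 41, 62, 95, 127, 135, 145, 153, 171, 194, 242, 283]
  OquI GTTT/3: at [17, 63, 75, 222, 244, 251] ⇒ [20, 66, 78, 225, 247, 254]
  LmaIV GCACT/3: at [79, 97, 107, 156, 174, 195, 212, 217, 255, 266] ⇒ [82, 100, 110, 159, 177, 198, 215, 220, 258, 269]

All cut coordinates (distinct, sorted): [20, 28, 41, 62, 66, 78, 82, 95, 100, 110, 127, 135, 145, 153, 159, 171, 177, 194, 198, 215, 220, 225, 242, 247, 254, 258, 269, 283]

Fragment lengths:
  [0,20): 20 bp
  [20,28): 8 bp
  [28,41): 13 bp
  [41,62): 21 bp
  [62,66): 4 bp
  [66,78): 12 bp
  [78,82): 4 bp
  [82,95): 13 bp
  [95,100): 5 bp
  [100,110): 10 bp
  [110,127): 17 bp
  [127,135): 8 bp
  [135,145): 10 bp
  [145,153): 8 bp
  [153,159): 6 bp
  [159,171): 12 bp
  [171,177): 6 bp
  [177,194): 17 bp
  [194,198): 4 bp
  [198,215): 17 bp
  [215,220): 5 bp
  [220,225): 5 bp
  [225,242): 17 bp
  [242,247): 5 bp
  [247,254): 7 bp
  [254,258): 4 bp
  [258,269): 11 bp
  [269,283): 14 bp
  [283,289): 6 bp

[4,4,4,4,5,5,5,5,6,6,6,7,8,8,8,10,10,11,12,12,13,13,14,17,17,17,17,20,21]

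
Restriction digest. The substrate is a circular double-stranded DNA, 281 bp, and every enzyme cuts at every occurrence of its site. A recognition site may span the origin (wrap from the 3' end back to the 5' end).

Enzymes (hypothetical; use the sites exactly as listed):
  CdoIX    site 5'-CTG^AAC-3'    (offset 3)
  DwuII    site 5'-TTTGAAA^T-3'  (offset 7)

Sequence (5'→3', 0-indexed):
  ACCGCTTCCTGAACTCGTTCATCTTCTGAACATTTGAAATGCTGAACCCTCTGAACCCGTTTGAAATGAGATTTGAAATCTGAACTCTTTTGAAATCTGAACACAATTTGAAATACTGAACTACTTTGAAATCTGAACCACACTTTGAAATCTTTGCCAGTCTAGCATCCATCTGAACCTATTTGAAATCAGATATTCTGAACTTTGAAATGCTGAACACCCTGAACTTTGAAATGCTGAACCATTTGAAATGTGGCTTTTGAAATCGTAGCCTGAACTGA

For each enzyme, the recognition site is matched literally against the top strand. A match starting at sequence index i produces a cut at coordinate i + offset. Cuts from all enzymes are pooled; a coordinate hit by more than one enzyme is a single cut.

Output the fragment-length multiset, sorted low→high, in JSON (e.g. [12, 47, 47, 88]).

[4,4,4,5,5,5,5,5,9,9,10,10,10,11,12,12,12,12,13,13,13,13,14,14,15,17,25]

Scan for sites:
  CdoIX (CTGAAC, off=3): starts [8, 25, 41, 50, 79, 96, 115, 132, 172, 197, 212, 221, 236, 272, 277] → cuts [11, 28, 44, 53, 82, 99, 118, 135, 175, 200, 215, 224, 239, 275, 280]
  DwuII (TTTGAAAT, off=7): starts [32, 59, 71, 88, 106, 124, 143, 181, 203, 227, 244, 258] → cuts [39, 66, 78, 95, 113, 131, 150, 188, 210, 234, 251, 265]

Pooled cuts: [11, 28, 39, 44, 53, 66, 78, 82, 95, 99, 113, 118, 131, 135, 150, 175, 188, 200, 210, 215, 224, 234, 239, 251, 265, 275, 280]

Fragment lengths:
  11→28: 17 bp
  28→39: 11 bp
  39→44: 5 bp
  44→53: 9 bp
  53→66: 13 bp
  66→78: 12 bp
  78→82: 4 bp
  82→95: 13 bp
  95→99: 4 bp
  99→113: 14 bp
  113→118: 5 bp
  118→131: 13 bp
  131→135: 4 bp
  135→150: 15 bp
  150→175: 25 bp
  175→188: 13 bp
  188→200: 12 bp
  200→210: 10 bp
  210→215: 5 bp
  215→224: 9 bp
  224→234: 10 bp
  234→239: 5 bp
  239→251: 12 bp
  251→265: 14 bp
  265→275: 10 bp
  275→280: 5 bp
  280→11 (wrap): 281-280+11 = 12 bp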